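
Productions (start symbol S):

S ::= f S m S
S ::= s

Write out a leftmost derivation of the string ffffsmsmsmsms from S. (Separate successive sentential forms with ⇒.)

S ⇒ fSmS   [S ::= f S m S]
fSmS ⇒ ffSmSmS   [S ::= f S m S]
ffSmSmS ⇒ fffSmSmSmS   [S ::= f S m S]
fffSmSmSmS ⇒ ffffSmSmSmSmS   [S ::= f S m S]
ffffSmSmSmSmS ⇒ ffffsmSmSmSmS   [S ::= s]
ffffsmSmSmSmS ⇒ ffffsmsmSmSmS   [S ::= s]
ffffsmsmSmSmS ⇒ ffffsmsmsmSmS   [S ::= s]
ffffsmsmsmSmS ⇒ ffffsmsmsmsmS   [S ::= s]
ffffsmsmsmsmS ⇒ ffffsmsmsmsms   [S ::= s]

S⇒fSmS⇒ffSmSmS⇒fffSmSmSmS⇒ffffSmSmSmSmS⇒ffffsmSmSmSmS⇒ffffsmsmSmSmS⇒ffffsmsmsmSmS⇒ffffsmsmsmsmS⇒ffffsmsmsmsms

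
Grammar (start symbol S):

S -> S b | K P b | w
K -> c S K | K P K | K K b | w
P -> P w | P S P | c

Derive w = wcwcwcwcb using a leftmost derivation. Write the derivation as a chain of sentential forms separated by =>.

S => KPb => wPb => wPSPb => wPSPSPb => wPSPSPSPb => wcSPSPSPb => wcwPSPSPb => wcwcSPSPb => wcwcwPSPb => wcwcwcSPb => wcwcwcwPb => wcwcwcwcb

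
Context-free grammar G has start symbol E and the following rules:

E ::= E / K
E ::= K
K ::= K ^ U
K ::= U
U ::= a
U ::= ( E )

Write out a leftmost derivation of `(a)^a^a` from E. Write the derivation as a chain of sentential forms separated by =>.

E => K   [E ::= K]
K => K^U   [K ::= K ^ U]
K^U => K^U^U   [K ::= K ^ U]
K^U^U => U^U^U   [K ::= U]
U^U^U => (E)^U^U   [U ::= ( E )]
(E)^U^U => (K)^U^U   [E ::= K]
(K)^U^U => (U)^U^U   [K ::= U]
(U)^U^U => (a)^U^U   [U ::= a]
(a)^U^U => (a)^a^U   [U ::= a]
(a)^a^U => (a)^a^a   [U ::= a]

E => K => K^U => K^U^U => U^U^U => (E)^U^U => (K)^U^U => (U)^U^U => (a)^U^U => (a)^a^U => (a)^a^a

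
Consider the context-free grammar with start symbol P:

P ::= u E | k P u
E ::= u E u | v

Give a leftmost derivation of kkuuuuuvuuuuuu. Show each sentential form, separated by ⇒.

P ⇒ kPu   [P ::= k P u]
kPu ⇒ kkPuu   [P ::= k P u]
kkPuu ⇒ kkuEuu   [P ::= u E]
kkuEuu ⇒ kkuuEuuu   [E ::= u E u]
kkuuEuuu ⇒ kkuuuEuuuu   [E ::= u E u]
kkuuuEuuuu ⇒ kkuuuuEuuuuu   [E ::= u E u]
kkuuuuEuuuuu ⇒ kkuuuuuEuuuuuu   [E ::= u E u]
kkuuuuuEuuuuuu ⇒ kkuuuuuvuuuuuu   [E ::= v]

P ⇒ kPu ⇒ kkPuu ⇒ kkuEuu ⇒ kkuuEuuu ⇒ kkuuuEuuuu ⇒ kkuuuuEuuuuu ⇒ kkuuuuuEuuuuuu ⇒ kkuuuuuvuuuuuu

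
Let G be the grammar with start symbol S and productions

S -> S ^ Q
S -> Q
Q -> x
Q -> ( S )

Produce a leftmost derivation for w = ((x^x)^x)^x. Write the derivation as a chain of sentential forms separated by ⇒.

S ⇒ S^Q ⇒ Q^Q ⇒ (S)^Q ⇒ (S^Q)^Q ⇒ (Q^Q)^Q ⇒ ((S)^Q)^Q ⇒ ((S^Q)^Q)^Q ⇒ ((Q^Q)^Q)^Q ⇒ ((x^Q)^Q)^Q ⇒ ((x^x)^Q)^Q ⇒ ((x^x)^x)^Q ⇒ ((x^x)^x)^x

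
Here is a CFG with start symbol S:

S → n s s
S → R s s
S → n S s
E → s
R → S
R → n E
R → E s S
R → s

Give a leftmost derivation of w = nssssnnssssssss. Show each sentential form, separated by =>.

S => nSs => nRsss => nEsSsss => nssSsss => nssRsssss => nssEsSsssss => nssssSsssss => nssssnSssssss => nssssnnssssssss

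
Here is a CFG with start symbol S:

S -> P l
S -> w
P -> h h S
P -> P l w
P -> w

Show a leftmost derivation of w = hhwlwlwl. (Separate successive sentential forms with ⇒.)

S ⇒ Pl   [S -> P l]
Pl ⇒ Plwl   [P -> P l w]
Plwl ⇒ Plwlwl   [P -> P l w]
Plwlwl ⇒ hhSlwlwl   [P -> h h S]
hhSlwlwl ⇒ hhwlwlwl   [S -> w]

S⇒Pl⇒Plwl⇒Plwlwl⇒hhSlwlwl⇒hhwlwlwl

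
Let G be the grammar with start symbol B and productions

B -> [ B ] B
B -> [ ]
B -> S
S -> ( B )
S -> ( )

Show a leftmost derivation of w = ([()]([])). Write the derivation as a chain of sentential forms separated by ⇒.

B ⇒ S   [B -> S]
S ⇒ (B)   [S -> ( B )]
(B) ⇒ ([B]B)   [B -> [ B ] B]
([B]B) ⇒ ([S]B)   [B -> S]
([S]B) ⇒ ([()]B)   [S -> ( )]
([()]B) ⇒ ([()]S)   [B -> S]
([()]S) ⇒ ([()](B))   [S -> ( B )]
([()](B)) ⇒ ([()]([]))   [B -> [ ]]

B ⇒ S ⇒ (B) ⇒ ([B]B) ⇒ ([S]B) ⇒ ([()]B) ⇒ ([()]S) ⇒ ([()](B)) ⇒ ([()]([]))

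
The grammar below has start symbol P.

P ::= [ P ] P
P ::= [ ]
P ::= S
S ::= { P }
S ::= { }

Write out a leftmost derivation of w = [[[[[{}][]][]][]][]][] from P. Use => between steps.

P => [P]P => [[P]P]P => [[[P]P]P]P => [[[[P]P]P]P]P => [[[[[P]P]P]P]P]P => [[[[[S]P]P]P]P]P => [[[[[{}]P]P]P]P]P => [[[[[{}][]]P]P]P]P => [[[[[{}][]][]]P]P]P => [[[[[{}][]][]][]]P]P => [[[[[{}][]][]][]][]]P => [[[[[{}][]][]][]][]][]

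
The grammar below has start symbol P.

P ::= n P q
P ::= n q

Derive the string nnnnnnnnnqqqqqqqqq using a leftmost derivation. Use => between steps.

P=>nPq=>nnPqq=>nnnPqqq=>nnnnPqqqq=>nnnnnPqqqqq=>nnnnnnPqqqqqq=>nnnnnnnPqqqqqqq=>nnnnnnnnPqqqqqqqq=>nnnnnnnnnqqqqqqqqq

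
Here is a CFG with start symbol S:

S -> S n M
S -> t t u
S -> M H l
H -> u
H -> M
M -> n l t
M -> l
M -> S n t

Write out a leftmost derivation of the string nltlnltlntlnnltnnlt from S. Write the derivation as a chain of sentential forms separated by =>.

S=>SnM=>SnMnM=>MHlnMnM=>nltHlnMnM=>nltMlnMnM=>nltSntlnMnM=>nltMHlntlnMnM=>nltlHlntlnMnM=>nltlMlntlnMnM=>nltlnltlntlnMnM=>nltlnltlntlnnltnM=>nltlnltlntlnnltnnlt

S => SnM   [S -> S n M]
SnM => SnMnM   [S -> S n M]
SnMnM => MHlnMnM   [S -> M H l]
MHlnMnM => nltHlnMnM   [M -> n l t]
nltHlnMnM => nltMlnMnM   [H -> M]
nltMlnMnM => nltSntlnMnM   [M -> S n t]
nltSntlnMnM => nltMHlntlnMnM   [S -> M H l]
nltMHlntlnMnM => nltlHlntlnMnM   [M -> l]
nltlHlntlnMnM => nltlMlntlnMnM   [H -> M]
nltlMlntlnMnM => nltlnltlntlnMnM   [M -> n l t]
nltlnltlntlnMnM => nltlnltlntlnnltnM   [M -> n l t]
nltlnltlntlnnltnM => nltlnltlntlnnltnnlt   [M -> n l t]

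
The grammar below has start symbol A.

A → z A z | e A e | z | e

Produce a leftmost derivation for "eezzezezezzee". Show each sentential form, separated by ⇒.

A ⇒ eAe ⇒ eeAee ⇒ eezAzee ⇒ eezzAzzee ⇒ eezzeAezzee ⇒ eezzezAzezzee ⇒ eezzezezezzee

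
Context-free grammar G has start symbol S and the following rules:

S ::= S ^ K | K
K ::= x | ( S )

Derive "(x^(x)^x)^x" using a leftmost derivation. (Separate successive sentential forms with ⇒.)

S ⇒ S^K ⇒ K^K ⇒ (S)^K ⇒ (S^K)^K ⇒ (S^K^K)^K ⇒ (K^K^K)^K ⇒ (x^K^K)^K ⇒ (x^(S)^K)^K ⇒ (x^(K)^K)^K ⇒ (x^(x)^K)^K ⇒ (x^(x)^x)^K ⇒ (x^(x)^x)^x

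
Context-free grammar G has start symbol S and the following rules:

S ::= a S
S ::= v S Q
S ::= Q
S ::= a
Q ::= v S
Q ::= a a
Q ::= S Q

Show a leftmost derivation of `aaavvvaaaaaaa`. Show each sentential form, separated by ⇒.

S ⇒ aS ⇒ aaS ⇒ aaaS ⇒ aaavSQ ⇒ aaavvSQQ ⇒ aaavvvSQQQ ⇒ aaavvvaQQQ ⇒ aaavvvaaaQQ ⇒ aaavvvaaaaaQ ⇒ aaavvvaaaaaaa

S ⇒ aS   [S ::= a S]
aS ⇒ aaS   [S ::= a S]
aaS ⇒ aaaS   [S ::= a S]
aaaS ⇒ aaavSQ   [S ::= v S Q]
aaavSQ ⇒ aaavvSQQ   [S ::= v S Q]
aaavvSQQ ⇒ aaavvvSQQQ   [S ::= v S Q]
aaavvvSQQQ ⇒ aaavvvaQQQ   [S ::= a]
aaavvvaQQQ ⇒ aaavvvaaaQQ   [Q ::= a a]
aaavvvaaaQQ ⇒ aaavvvaaaaaQ   [Q ::= a a]
aaavvvaaaaaQ ⇒ aaavvvaaaaaaa   [Q ::= a a]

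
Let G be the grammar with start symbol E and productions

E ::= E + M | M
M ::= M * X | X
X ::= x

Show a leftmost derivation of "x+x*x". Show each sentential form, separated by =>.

E => E+M   [E ::= E + M]
E+M => M+M   [E ::= M]
M+M => X+M   [M ::= X]
X+M => x+M   [X ::= x]
x+M => x+M*X   [M ::= M * X]
x+M*X => x+X*X   [M ::= X]
x+X*X => x+x*X   [X ::= x]
x+x*X => x+x*x   [X ::= x]

E=>E+M=>M+M=>X+M=>x+M=>x+M*X=>x+X*X=>x+x*X=>x+x*x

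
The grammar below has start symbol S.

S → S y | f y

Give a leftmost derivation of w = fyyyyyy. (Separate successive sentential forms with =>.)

S => Sy   [S → S y]
Sy => Syy   [S → S y]
Syy => Syyy   [S → S y]
Syyy => Syyyy   [S → S y]
Syyyy => Syyyyy   [S → S y]
Syyyyy => fyyyyyy   [S → f y]

S => Sy => Syy => Syyy => Syyyy => Syyyyy => fyyyyyy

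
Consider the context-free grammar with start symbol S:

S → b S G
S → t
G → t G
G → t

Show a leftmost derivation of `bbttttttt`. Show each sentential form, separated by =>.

S => bSG => bbSGG => bbtGG => bbttG => bbtttG => bbttttG => bbtttttG => bbttttttG => bbttttttt

S => bSG   [S → b S G]
bSG => bbSGG   [S → b S G]
bbSGG => bbtGG   [S → t]
bbtGG => bbttG   [G → t]
bbttG => bbtttG   [G → t G]
bbtttG => bbttttG   [G → t G]
bbttttG => bbtttttG   [G → t G]
bbtttttG => bbttttttG   [G → t G]
bbttttttG => bbttttttt   [G → t]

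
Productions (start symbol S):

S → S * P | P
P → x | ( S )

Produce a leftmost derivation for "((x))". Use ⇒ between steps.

S ⇒ P   [S → P]
P ⇒ (S)   [P → ( S )]
(S) ⇒ (P)   [S → P]
(P) ⇒ ((S))   [P → ( S )]
((S)) ⇒ ((P))   [S → P]
((P)) ⇒ ((x))   [P → x]

S⇒P⇒(S)⇒(P)⇒((S))⇒((P))⇒((x))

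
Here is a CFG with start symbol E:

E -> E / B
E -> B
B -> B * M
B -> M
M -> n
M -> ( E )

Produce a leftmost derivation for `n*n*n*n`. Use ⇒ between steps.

E ⇒ B   [E -> B]
B ⇒ B*M   [B -> B * M]
B*M ⇒ B*M*M   [B -> B * M]
B*M*M ⇒ B*M*M*M   [B -> B * M]
B*M*M*M ⇒ M*M*M*M   [B -> M]
M*M*M*M ⇒ n*M*M*M   [M -> n]
n*M*M*M ⇒ n*n*M*M   [M -> n]
n*n*M*M ⇒ n*n*n*M   [M -> n]
n*n*n*M ⇒ n*n*n*n   [M -> n]

E ⇒ B ⇒ B*M ⇒ B*M*M ⇒ B*M*M*M ⇒ M*M*M*M ⇒ n*M*M*M ⇒ n*n*M*M ⇒ n*n*n*M ⇒ n*n*n*n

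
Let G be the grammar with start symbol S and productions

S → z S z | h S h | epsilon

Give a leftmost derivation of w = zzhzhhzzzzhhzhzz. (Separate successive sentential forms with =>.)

S=>zSz=>zzSzz=>zzhShzz=>zzhzSzhzz=>zzhzhShzhzz=>zzhzhhShhzhzz=>zzhzhhzSzhhzhzz=>zzhzhhzzSzzhhzhzz=>zzhzhhzzzzhhzhzz

S => zSz   [S → z S z]
zSz => zzSzz   [S → z S z]
zzSzz => zzhShzz   [S → h S h]
zzhShzz => zzhzSzhzz   [S → z S z]
zzhzSzhzz => zzhzhShzhzz   [S → h S h]
zzhzhShzhzz => zzhzhhShhzhzz   [S → h S h]
zzhzhhShhzhzz => zzhzhhzSzhhzhzz   [S → z S z]
zzhzhhzSzhhzhzz => zzhzhhzzSzzhhzhzz   [S → z S z]
zzhzhhzzSzzhhzhzz => zzhzhhzzzzhhzhzz   [S → epsilon]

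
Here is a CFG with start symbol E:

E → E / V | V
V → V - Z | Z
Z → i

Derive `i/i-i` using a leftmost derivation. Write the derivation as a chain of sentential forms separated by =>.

E => E/V => V/V => Z/V => i/V => i/V-Z => i/Z-Z => i/i-Z => i/i-i

E => E/V   [E → E / V]
E/V => V/V   [E → V]
V/V => Z/V   [V → Z]
Z/V => i/V   [Z → i]
i/V => i/V-Z   [V → V - Z]
i/V-Z => i/Z-Z   [V → Z]
i/Z-Z => i/i-Z   [Z → i]
i/i-Z => i/i-i   [Z → i]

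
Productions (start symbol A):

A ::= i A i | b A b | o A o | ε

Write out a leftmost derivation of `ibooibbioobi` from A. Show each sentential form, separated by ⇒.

A ⇒ iAi   [A ::= i A i]
iAi ⇒ ibAbi   [A ::= b A b]
ibAbi ⇒ iboAobi   [A ::= o A o]
iboAobi ⇒ ibooAoobi   [A ::= o A o]
ibooAoobi ⇒ ibooiAioobi   [A ::= i A i]
ibooiAioobi ⇒ ibooibAbioobi   [A ::= b A b]
ibooibAbioobi ⇒ ibooibbioobi   [A ::= ε]

A⇒iAi⇒ibAbi⇒iboAobi⇒ibooAoobi⇒ibooiAioobi⇒ibooibAbioobi⇒ibooibbioobi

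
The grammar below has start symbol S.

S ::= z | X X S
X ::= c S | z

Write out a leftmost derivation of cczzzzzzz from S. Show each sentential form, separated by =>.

S => XXS => cSXS => cXXSXS => ccSXSXS => ccXXSXSXS => cczXSXSXS => cczzSXSXS => cczzzXSXS => cczzzzSXS => cczzzzzXS => cczzzzzzS => cczzzzzzz

S => XXS   [S ::= X X S]
XXS => cSXS   [X ::= c S]
cSXS => cXXSXS   [S ::= X X S]
cXXSXS => ccSXSXS   [X ::= c S]
ccSXSXS => ccXXSXSXS   [S ::= X X S]
ccXXSXSXS => cczXSXSXS   [X ::= z]
cczXSXSXS => cczzSXSXS   [X ::= z]
cczzSXSXS => cczzzXSXS   [S ::= z]
cczzzXSXS => cczzzzSXS   [X ::= z]
cczzzzSXS => cczzzzzXS   [S ::= z]
cczzzzzXS => cczzzzzzS   [X ::= z]
cczzzzzzS => cczzzzzzz   [S ::= z]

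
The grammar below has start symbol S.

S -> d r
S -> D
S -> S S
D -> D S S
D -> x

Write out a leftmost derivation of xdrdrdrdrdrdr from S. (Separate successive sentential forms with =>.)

S => SS => SSS => DSS => DSSSS => DSSSSSS => xSSSSSS => xdrSSSSS => xdrdrSSSS => xdrdrdrSSS => xdrdrdrdrSS => xdrdrdrdrdrS => xdrdrdrdrdrdr

S => SS   [S -> S S]
SS => SSS   [S -> S S]
SSS => DSS   [S -> D]
DSS => DSSSS   [D -> D S S]
DSSSS => DSSSSSS   [D -> D S S]
DSSSSSS => xSSSSSS   [D -> x]
xSSSSSS => xdrSSSSS   [S -> d r]
xdrSSSSS => xdrdrSSSS   [S -> d r]
xdrdrSSSS => xdrdrdrSSS   [S -> d r]
xdrdrdrSSS => xdrdrdrdrSS   [S -> d r]
xdrdrdrdrSS => xdrdrdrdrdrS   [S -> d r]
xdrdrdrdrdrS => xdrdrdrdrdrdr   [S -> d r]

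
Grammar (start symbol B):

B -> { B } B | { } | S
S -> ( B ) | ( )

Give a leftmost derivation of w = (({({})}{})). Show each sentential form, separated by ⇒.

B ⇒ S ⇒ (B) ⇒ (S) ⇒ ((B)) ⇒ (({B}B)) ⇒ (({S}B)) ⇒ (({(B)}B)) ⇒ (({({})}B)) ⇒ (({({})}{}))

B ⇒ S   [B -> S]
S ⇒ (B)   [S -> ( B )]
(B) ⇒ (S)   [B -> S]
(S) ⇒ ((B))   [S -> ( B )]
((B)) ⇒ (({B}B))   [B -> { B } B]
(({B}B)) ⇒ (({S}B))   [B -> S]
(({S}B)) ⇒ (({(B)}B))   [S -> ( B )]
(({(B)}B)) ⇒ (({({})}B))   [B -> { }]
(({({})}B)) ⇒ (({({})}{}))   [B -> { }]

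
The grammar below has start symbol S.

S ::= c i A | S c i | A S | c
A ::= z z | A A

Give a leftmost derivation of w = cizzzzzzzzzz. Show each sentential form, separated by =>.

S => ciA   [S ::= c i A]
ciA => ciAA   [A ::= A A]
ciAA => ciAAA   [A ::= A A]
ciAAA => ciAAAA   [A ::= A A]
ciAAAA => ciAAAAA   [A ::= A A]
ciAAAAA => cizzAAAA   [A ::= z z]
cizzAAAA => cizzzzAAA   [A ::= z z]
cizzzzAAA => cizzzzzzAA   [A ::= z z]
cizzzzzzAA => cizzzzzzzzA   [A ::= z z]
cizzzzzzzzA => cizzzzzzzzzz   [A ::= z z]

S=>ciA=>ciAA=>ciAAA=>ciAAAA=>ciAAAAA=>cizzAAAA=>cizzzzAAA=>cizzzzzzAA=>cizzzzzzzzA=>cizzzzzzzzzz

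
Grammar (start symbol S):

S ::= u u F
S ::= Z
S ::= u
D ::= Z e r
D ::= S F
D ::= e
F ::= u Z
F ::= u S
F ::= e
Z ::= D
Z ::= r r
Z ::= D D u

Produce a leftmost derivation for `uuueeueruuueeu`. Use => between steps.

S => Z => DDu => SFDu => uuFFDu => uuuZFDu => uuuDFDu => uuuZerFDu => uuuDDuerFDu => uuueDuerFDu => uuueeuerFDu => uuueeueruSDu => uuueeueruuuFDu => uuueeueruuueDu => uuueeueruuueeu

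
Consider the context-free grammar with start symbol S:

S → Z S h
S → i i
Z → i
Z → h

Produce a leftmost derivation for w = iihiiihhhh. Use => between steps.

S => ZSh   [S → Z S h]
ZSh => iSh   [Z → i]
iSh => iZShh   [S → Z S h]
iZShh => iiShh   [Z → i]
iiShh => iiZShhh   [S → Z S h]
iiZShhh => iihShhh   [Z → h]
iihShhh => iihZShhhh   [S → Z S h]
iihZShhhh => iihiShhhh   [Z → i]
iihiShhhh => iihiiihhhh   [S → i i]

S=>ZSh=>iSh=>iZShh=>iiShh=>iiZShhh=>iihShhh=>iihZShhhh=>iihiShhhh=>iihiiihhhh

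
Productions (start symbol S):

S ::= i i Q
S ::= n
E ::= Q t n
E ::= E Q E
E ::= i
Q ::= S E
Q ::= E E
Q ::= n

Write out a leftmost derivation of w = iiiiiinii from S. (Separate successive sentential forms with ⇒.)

S ⇒ iiQ ⇒ iiSE ⇒ iiiiQE ⇒ iiiiSEE ⇒ iiiiiiQEE ⇒ iiiiiinEE ⇒ iiiiiiniE ⇒ iiiiiinii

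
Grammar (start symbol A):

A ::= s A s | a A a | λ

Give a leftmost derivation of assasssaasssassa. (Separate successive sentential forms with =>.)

A => aAa => asAsa => assAssa => assaAassa => assasAsassa => assassAssassa => assasssAsssassa => assasssaAasssassa => assasssaasssassa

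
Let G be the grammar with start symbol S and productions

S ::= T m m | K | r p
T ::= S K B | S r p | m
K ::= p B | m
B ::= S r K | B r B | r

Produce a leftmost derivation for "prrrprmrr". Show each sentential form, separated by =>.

S => K => pB => pBrB => pBrBrB => prrBrB => prrSrKrB => prrrprKrB => prrrprmrB => prrrprmrr

S => K   [S ::= K]
K => pB   [K ::= p B]
pB => pBrB   [B ::= B r B]
pBrB => pBrBrB   [B ::= B r B]
pBrBrB => prrBrB   [B ::= r]
prrBrB => prrSrKrB   [B ::= S r K]
prrSrKrB => prrrprKrB   [S ::= r p]
prrrprKrB => prrrprmrB   [K ::= m]
prrrprmrB => prrrprmrr   [B ::= r]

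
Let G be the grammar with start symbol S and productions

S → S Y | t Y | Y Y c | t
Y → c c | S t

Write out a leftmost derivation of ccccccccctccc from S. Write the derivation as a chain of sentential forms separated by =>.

S=>SY=>YYcY=>ccYcY=>ccStcY=>ccSYtcY=>ccYYcYtcY=>ccccYcYtcY=>cccccccYtcY=>ccccccccctcY=>ccccccccctccc

S => SY   [S → S Y]
SY => YYcY   [S → Y Y c]
YYcY => ccYcY   [Y → c c]
ccYcY => ccStcY   [Y → S t]
ccStcY => ccSYtcY   [S → S Y]
ccSYtcY => ccYYcYtcY   [S → Y Y c]
ccYYcYtcY => ccccYcYtcY   [Y → c c]
ccccYcYtcY => cccccccYtcY   [Y → c c]
cccccccYtcY => ccccccccctcY   [Y → c c]
ccccccccctcY => ccccccccctccc   [Y → c c]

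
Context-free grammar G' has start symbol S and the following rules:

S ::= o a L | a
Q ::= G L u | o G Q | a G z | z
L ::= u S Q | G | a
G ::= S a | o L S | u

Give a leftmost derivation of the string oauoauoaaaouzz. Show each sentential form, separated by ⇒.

S ⇒ oaL ⇒ oauSQ ⇒ oauoaLQ ⇒ oauoauSQQ ⇒ oauoauoaLQQ ⇒ oauoauoaGQQ ⇒ oauoauoaSaQQ ⇒ oauoauoaaaQQ ⇒ oauoauoaaaoGQQ ⇒ oauoauoaaaouQQ ⇒ oauoauoaaaouzQ ⇒ oauoauoaaaouzz

S ⇒ oaL   [S ::= o a L]
oaL ⇒ oauSQ   [L ::= u S Q]
oauSQ ⇒ oauoaLQ   [S ::= o a L]
oauoaLQ ⇒ oauoauSQQ   [L ::= u S Q]
oauoauSQQ ⇒ oauoauoaLQQ   [S ::= o a L]
oauoauoaLQQ ⇒ oauoauoaGQQ   [L ::= G]
oauoauoaGQQ ⇒ oauoauoaSaQQ   [G ::= S a]
oauoauoaSaQQ ⇒ oauoauoaaaQQ   [S ::= a]
oauoauoaaaQQ ⇒ oauoauoaaaoGQQ   [Q ::= o G Q]
oauoauoaaaoGQQ ⇒ oauoauoaaaouQQ   [G ::= u]
oauoauoaaaouQQ ⇒ oauoauoaaaouzQ   [Q ::= z]
oauoauoaaaouzQ ⇒ oauoauoaaaouzz   [Q ::= z]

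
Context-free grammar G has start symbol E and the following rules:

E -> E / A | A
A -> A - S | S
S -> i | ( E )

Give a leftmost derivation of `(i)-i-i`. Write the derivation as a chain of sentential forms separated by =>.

E => A => A-S => A-S-S => S-S-S => (E)-S-S => (A)-S-S => (S)-S-S => (i)-S-S => (i)-i-S => (i)-i-i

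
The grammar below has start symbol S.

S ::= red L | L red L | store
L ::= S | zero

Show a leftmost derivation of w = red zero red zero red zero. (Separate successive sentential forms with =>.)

S => red L => red S => red L red L => red S red L => red L red L red L => red zero red L red L => red zero red zero red L => red zero red zero red zero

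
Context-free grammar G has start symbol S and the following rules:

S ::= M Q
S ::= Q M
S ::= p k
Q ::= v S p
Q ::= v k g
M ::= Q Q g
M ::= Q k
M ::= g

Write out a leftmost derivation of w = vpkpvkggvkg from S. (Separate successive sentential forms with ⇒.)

S ⇒ MQ ⇒ QQgQ ⇒ vSpQgQ ⇒ vpkpQgQ ⇒ vpkpvkggQ ⇒ vpkpvkggvkg

S ⇒ MQ   [S ::= M Q]
MQ ⇒ QQgQ   [M ::= Q Q g]
QQgQ ⇒ vSpQgQ   [Q ::= v S p]
vSpQgQ ⇒ vpkpQgQ   [S ::= p k]
vpkpQgQ ⇒ vpkpvkggQ   [Q ::= v k g]
vpkpvkggQ ⇒ vpkpvkggvkg   [Q ::= v k g]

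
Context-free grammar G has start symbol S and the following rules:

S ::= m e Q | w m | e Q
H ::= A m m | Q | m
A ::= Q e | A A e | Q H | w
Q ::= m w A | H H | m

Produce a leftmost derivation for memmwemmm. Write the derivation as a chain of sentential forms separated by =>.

S=>meQ=>meHH=>meAmmH=>meAAemmH=>meQHAemmH=>memHAemmH=>memmAemmH=>memmwemmH=>memmwemmm

S => meQ   [S ::= m e Q]
meQ => meHH   [Q ::= H H]
meHH => meAmmH   [H ::= A m m]
meAmmH => meAAemmH   [A ::= A A e]
meAAemmH => meQHAemmH   [A ::= Q H]
meQHAemmH => memHAemmH   [Q ::= m]
memHAemmH => memmAemmH   [H ::= m]
memmAemmH => memmwemmH   [A ::= w]
memmwemmH => memmwemmm   [H ::= m]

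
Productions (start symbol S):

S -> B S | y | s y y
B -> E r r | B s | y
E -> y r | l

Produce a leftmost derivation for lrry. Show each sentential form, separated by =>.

S=>BS=>ErrS=>lrrS=>lrry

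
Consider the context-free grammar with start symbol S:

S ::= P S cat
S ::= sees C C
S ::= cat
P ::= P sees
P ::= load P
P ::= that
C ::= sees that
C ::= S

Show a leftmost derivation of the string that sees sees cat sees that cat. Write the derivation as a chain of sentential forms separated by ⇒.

S ⇒ P S cat ⇒ P sees S cat ⇒ that sees S cat ⇒ that sees sees C C cat ⇒ that sees sees S C cat ⇒ that sees sees cat C cat ⇒ that sees sees cat sees that cat

S ⇒ P S cat   [S ::= P S cat]
P S cat ⇒ P sees S cat   [P ::= P sees]
P sees S cat ⇒ that sees S cat   [P ::= that]
that sees S cat ⇒ that sees sees C C cat   [S ::= sees C C]
that sees sees C C cat ⇒ that sees sees S C cat   [C ::= S]
that sees sees S C cat ⇒ that sees sees cat C cat   [S ::= cat]
that sees sees cat C cat ⇒ that sees sees cat sees that cat   [C ::= sees that]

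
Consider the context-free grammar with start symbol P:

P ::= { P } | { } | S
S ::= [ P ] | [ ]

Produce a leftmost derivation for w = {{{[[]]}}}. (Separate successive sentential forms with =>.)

P=>{P}=>{{P}}=>{{{P}}}=>{{{S}}}=>{{{[P]}}}=>{{{[S]}}}=>{{{[[]]}}}

P => {P}   [P ::= { P }]
{P} => {{P}}   [P ::= { P }]
{{P}} => {{{P}}}   [P ::= { P }]
{{{P}}} => {{{S}}}   [P ::= S]
{{{S}}} => {{{[P]}}}   [S ::= [ P ]]
{{{[P]}}} => {{{[S]}}}   [P ::= S]
{{{[S]}}} => {{{[[]]}}}   [S ::= [ ]]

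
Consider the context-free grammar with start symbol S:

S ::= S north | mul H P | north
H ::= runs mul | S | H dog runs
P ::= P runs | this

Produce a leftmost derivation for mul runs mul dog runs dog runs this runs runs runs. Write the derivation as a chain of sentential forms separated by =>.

S => mul H P   [S ::= mul H P]
mul H P => mul H dog runs P   [H ::= H dog runs]
mul H dog runs P => mul H dog runs dog runs P   [H ::= H dog runs]
mul H dog runs dog runs P => mul runs mul dog runs dog runs P   [H ::= runs mul]
mul runs mul dog runs dog runs P => mul runs mul dog runs dog runs P runs   [P ::= P runs]
mul runs mul dog runs dog runs P runs => mul runs mul dog runs dog runs P runs runs   [P ::= P runs]
mul runs mul dog runs dog runs P runs runs => mul runs mul dog runs dog runs P runs runs runs   [P ::= P runs]
mul runs mul dog runs dog runs P runs runs runs => mul runs mul dog runs dog runs this runs runs runs   [P ::= this]

S => mul H P => mul H dog runs P => mul H dog runs dog runs P => mul runs mul dog runs dog runs P => mul runs mul dog runs dog runs P runs => mul runs mul dog runs dog runs P runs runs => mul runs mul dog runs dog runs P runs runs runs => mul runs mul dog runs dog runs this runs runs runs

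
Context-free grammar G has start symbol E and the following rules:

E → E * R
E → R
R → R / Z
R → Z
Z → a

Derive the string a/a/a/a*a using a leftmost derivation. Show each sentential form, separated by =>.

E => E*R => R*R => R/Z*R => R/Z/Z*R => R/Z/Z/Z*R => Z/Z/Z/Z*R => a/Z/Z/Z*R => a/a/Z/Z*R => a/a/a/Z*R => a/a/a/a*R => a/a/a/a*Z => a/a/a/a*a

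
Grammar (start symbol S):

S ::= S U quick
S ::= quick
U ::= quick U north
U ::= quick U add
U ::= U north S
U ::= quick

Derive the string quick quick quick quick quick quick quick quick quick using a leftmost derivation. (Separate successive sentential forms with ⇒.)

S ⇒ S U quick ⇒ S U quick U quick ⇒ S U quick U quick U quick ⇒ S U quick U quick U quick U quick ⇒ quick U quick U quick U quick U quick ⇒ quick quick quick U quick U quick U quick ⇒ quick quick quick quick quick U quick U quick ⇒ quick quick quick quick quick quick quick U quick ⇒ quick quick quick quick quick quick quick quick quick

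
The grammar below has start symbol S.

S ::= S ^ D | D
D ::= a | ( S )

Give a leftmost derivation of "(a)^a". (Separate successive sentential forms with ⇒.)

S⇒S^D⇒D^D⇒(S)^D⇒(D)^D⇒(a)^D⇒(a)^a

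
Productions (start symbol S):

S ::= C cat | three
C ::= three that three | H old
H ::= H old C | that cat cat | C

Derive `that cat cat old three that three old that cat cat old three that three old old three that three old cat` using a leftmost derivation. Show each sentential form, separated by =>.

S => C cat => H old cat => H old C old cat => H old C old C old cat => H old C old C old C old cat => that cat cat old C old C old C old cat => that cat cat old three that three old C old C old cat => that cat cat old three that three old H old old C old cat => that cat cat old three that three old H old C old old C old cat => that cat cat old three that three old that cat cat old C old old C old cat => that cat cat old three that three old that cat cat old three that three old old C old cat => that cat cat old three that three old that cat cat old three that three old old three that three old cat

S => C cat   [S ::= C cat]
C cat => H old cat   [C ::= H old]
H old cat => H old C old cat   [H ::= H old C]
H old C old cat => H old C old C old cat   [H ::= H old C]
H old C old C old cat => H old C old C old C old cat   [H ::= H old C]
H old C old C old C old cat => that cat cat old C old C old C old cat   [H ::= that cat cat]
that cat cat old C old C old C old cat => that cat cat old three that three old C old C old cat   [C ::= three that three]
that cat cat old three that three old C old C old cat => that cat cat old three that three old H old old C old cat   [C ::= H old]
that cat cat old three that three old H old old C old cat => that cat cat old three that three old H old C old old C old cat   [H ::= H old C]
that cat cat old three that three old H old C old old C old cat => that cat cat old three that three old that cat cat old C old old C old cat   [H ::= that cat cat]
that cat cat old three that three old that cat cat old C old old C old cat => that cat cat old three that three old that cat cat old three that three old old C old cat   [C ::= three that three]
that cat cat old three that three old that cat cat old three that three old old C old cat => that cat cat old three that three old that cat cat old three that three old old three that three old cat   [C ::= three that three]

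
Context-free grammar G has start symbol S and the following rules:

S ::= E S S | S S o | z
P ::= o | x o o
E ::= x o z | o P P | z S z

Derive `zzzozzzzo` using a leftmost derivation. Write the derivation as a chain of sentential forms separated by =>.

S=>SSo=>ESSSo=>zSzSSSo=>zSSozSSSo=>zzSozSSSo=>zzzozSSSo=>zzzozzSSo=>zzzozzzSo=>zzzozzzzo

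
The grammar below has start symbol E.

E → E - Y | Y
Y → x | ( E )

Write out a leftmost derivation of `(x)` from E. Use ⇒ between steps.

E⇒Y⇒(E)⇒(Y)⇒(x)

E ⇒ Y   [E → Y]
Y ⇒ (E)   [Y → ( E )]
(E) ⇒ (Y)   [E → Y]
(Y) ⇒ (x)   [Y → x]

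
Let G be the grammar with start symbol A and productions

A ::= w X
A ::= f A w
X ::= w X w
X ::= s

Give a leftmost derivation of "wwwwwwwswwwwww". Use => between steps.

A => wX   [A ::= w X]
wX => wwXw   [X ::= w X w]
wwXw => wwwXww   [X ::= w X w]
wwwXww => wwwwXwww   [X ::= w X w]
wwwwXwww => wwwwwXwwww   [X ::= w X w]
wwwwwXwwww => wwwwwwXwwwww   [X ::= w X w]
wwwwwwXwwwww => wwwwwwwXwwwwww   [X ::= w X w]
wwwwwwwXwwwwww => wwwwwwwswwwwww   [X ::= s]

A => wX => wwXw => wwwXww => wwwwXwww => wwwwwXwwww => wwwwwwXwwwww => wwwwwwwXwwwwww => wwwwwwwswwwwww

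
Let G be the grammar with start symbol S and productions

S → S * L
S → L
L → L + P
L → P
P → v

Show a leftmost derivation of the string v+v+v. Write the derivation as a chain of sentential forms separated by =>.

S => L   [S → L]
L => L+P   [L → L + P]
L+P => L+P+P   [L → L + P]
L+P+P => P+P+P   [L → P]
P+P+P => v+P+P   [P → v]
v+P+P => v+v+P   [P → v]
v+v+P => v+v+v   [P → v]

S => L => L+P => L+P+P => P+P+P => v+P+P => v+v+P => v+v+v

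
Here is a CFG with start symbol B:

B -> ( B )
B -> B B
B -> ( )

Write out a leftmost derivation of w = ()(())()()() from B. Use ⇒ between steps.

B ⇒ BB   [B -> B B]
BB ⇒ BBB   [B -> B B]
BBB ⇒ BBBB   [B -> B B]
BBBB ⇒ ()BBB   [B -> ( )]
()BBB ⇒ ()BBBB   [B -> B B]
()BBBB ⇒ ()(B)BBB   [B -> ( B )]
()(B)BBB ⇒ ()(())BBB   [B -> ( )]
()(())BBB ⇒ ()(())()BB   [B -> ( )]
()(())()BB ⇒ ()(())()()B   [B -> ( )]
()(())()()B ⇒ ()(())()()()   [B -> ( )]

B⇒BB⇒BBB⇒BBBB⇒()BBB⇒()BBBB⇒()(B)BBB⇒()(())BBB⇒()(())()BB⇒()(())()()B⇒()(())()()()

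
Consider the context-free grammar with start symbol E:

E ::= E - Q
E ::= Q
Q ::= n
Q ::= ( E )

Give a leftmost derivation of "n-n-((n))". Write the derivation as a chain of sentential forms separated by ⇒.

E ⇒ E-Q   [E ::= E - Q]
E-Q ⇒ E-Q-Q   [E ::= E - Q]
E-Q-Q ⇒ Q-Q-Q   [E ::= Q]
Q-Q-Q ⇒ n-Q-Q   [Q ::= n]
n-Q-Q ⇒ n-n-Q   [Q ::= n]
n-n-Q ⇒ n-n-(E)   [Q ::= ( E )]
n-n-(E) ⇒ n-n-(Q)   [E ::= Q]
n-n-(Q) ⇒ n-n-((E))   [Q ::= ( E )]
n-n-((E)) ⇒ n-n-((Q))   [E ::= Q]
n-n-((Q)) ⇒ n-n-((n))   [Q ::= n]

E ⇒ E-Q ⇒ E-Q-Q ⇒ Q-Q-Q ⇒ n-Q-Q ⇒ n-n-Q ⇒ n-n-(E) ⇒ n-n-(Q) ⇒ n-n-((E)) ⇒ n-n-((Q)) ⇒ n-n-((n))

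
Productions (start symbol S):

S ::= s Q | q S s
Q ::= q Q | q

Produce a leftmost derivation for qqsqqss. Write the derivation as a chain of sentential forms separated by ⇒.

S⇒qSs⇒qqSss⇒qqsQss⇒qqsqQss⇒qqsqqss

S ⇒ qSs   [S ::= q S s]
qSs ⇒ qqSss   [S ::= q S s]
qqSss ⇒ qqsQss   [S ::= s Q]
qqsQss ⇒ qqsqQss   [Q ::= q Q]
qqsqQss ⇒ qqsqqss   [Q ::= q]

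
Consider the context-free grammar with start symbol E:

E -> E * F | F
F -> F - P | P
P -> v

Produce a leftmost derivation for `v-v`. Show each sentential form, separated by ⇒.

E ⇒ F ⇒ F-P ⇒ P-P ⇒ v-P ⇒ v-v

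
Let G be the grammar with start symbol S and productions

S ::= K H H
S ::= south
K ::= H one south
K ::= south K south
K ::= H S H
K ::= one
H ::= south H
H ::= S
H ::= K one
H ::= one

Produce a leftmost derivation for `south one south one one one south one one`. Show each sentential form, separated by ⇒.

S ⇒ K H H ⇒ H one south H H ⇒ S one south H H ⇒ K H H one south H H ⇒ south K south H H one south H H ⇒ south one south H H one south H H ⇒ south one south one H one south H H ⇒ south one south one one one south H H ⇒ south one south one one one south one H ⇒ south one south one one one south one one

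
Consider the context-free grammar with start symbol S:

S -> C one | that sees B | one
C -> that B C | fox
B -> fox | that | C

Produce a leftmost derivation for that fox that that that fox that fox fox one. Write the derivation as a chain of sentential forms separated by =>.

S => C one => that B C one => that fox C one => that fox that B C one => that fox that C C one => that fox that that B C C one => that fox that that that C C one => that fox that that that fox C one => that fox that that that fox that B C one => that fox that that that fox that fox C one => that fox that that that fox that fox fox one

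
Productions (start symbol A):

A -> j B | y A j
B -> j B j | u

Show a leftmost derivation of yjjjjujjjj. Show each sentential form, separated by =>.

A=>yAj=>yjBj=>yjjBjj=>yjjjBjjj=>yjjjjBjjjj=>yjjjjujjjj

A => yAj   [A -> y A j]
yAj => yjBj   [A -> j B]
yjBj => yjjBjj   [B -> j B j]
yjjBjj => yjjjBjjj   [B -> j B j]
yjjjBjjj => yjjjjBjjjj   [B -> j B j]
yjjjjBjjjj => yjjjjujjjj   [B -> u]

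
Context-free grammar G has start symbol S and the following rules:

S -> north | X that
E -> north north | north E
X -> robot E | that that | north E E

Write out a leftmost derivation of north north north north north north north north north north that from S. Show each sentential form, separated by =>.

S => X that => north E E that => north north E E that => north north north E E that => north north north north E E that => north north north north north E E that => north north north north north north E E that => north north north north north north north north E that => north north north north north north north north north north that

S => X that   [S -> X that]
X that => north E E that   [X -> north E E]
north E E that => north north E E that   [E -> north E]
north north E E that => north north north E E that   [E -> north E]
north north north E E that => north north north north E E that   [E -> north E]
north north north north E E that => north north north north north E E that   [E -> north E]
north north north north north E E that => north north north north north north E E that   [E -> north E]
north north north north north north E E that => north north north north north north north north E that   [E -> north north]
north north north north north north north north E that => north north north north north north north north north north that   [E -> north north]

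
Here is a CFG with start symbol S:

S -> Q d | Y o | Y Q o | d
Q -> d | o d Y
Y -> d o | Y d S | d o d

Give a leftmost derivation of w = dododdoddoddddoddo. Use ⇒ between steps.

S ⇒ YQo ⇒ dodQo ⇒ dododYo ⇒ dododYdSo ⇒ dododYdSdSo ⇒ dododdodSdSo ⇒ dododdodYQodSo ⇒ dododdodYdSQodSo ⇒ dododdoddoddSQodSo ⇒ dododdoddodddQodSo ⇒ dododdoddoddddodSo ⇒ dododdoddoddddoddo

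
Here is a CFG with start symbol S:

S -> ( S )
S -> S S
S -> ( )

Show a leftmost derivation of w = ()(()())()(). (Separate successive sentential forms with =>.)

S=>SS=>SSS=>()SS=>()SSS=>()(S)SS=>()(SS)SS=>()(()S)SS=>()(()())SS=>()(()())()S=>()(()())()()

S => SS   [S -> S S]
SS => SSS   [S -> S S]
SSS => ()SS   [S -> ( )]
()SS => ()SSS   [S -> S S]
()SSS => ()(S)SS   [S -> ( S )]
()(S)SS => ()(SS)SS   [S -> S S]
()(SS)SS => ()(()S)SS   [S -> ( )]
()(()S)SS => ()(()())SS   [S -> ( )]
()(()())SS => ()(()())()S   [S -> ( )]
()(()())()S => ()(()())()()   [S -> ( )]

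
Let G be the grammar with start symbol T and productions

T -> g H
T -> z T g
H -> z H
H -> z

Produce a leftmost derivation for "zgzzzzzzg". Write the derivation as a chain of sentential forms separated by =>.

T=>zTg=>zgHg=>zgzHg=>zgzzHg=>zgzzzHg=>zgzzzzHg=>zgzzzzzHg=>zgzzzzzzg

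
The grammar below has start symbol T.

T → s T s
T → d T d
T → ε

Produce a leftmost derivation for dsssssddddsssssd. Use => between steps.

T => dTd => dsTsd => dssTssd => dsssTsssd => dssssTssssd => dsssssTsssssd => dsssssdTdsssssd => dsssssddTddsssssd => dsssssddddsssssd

T => dTd   [T → d T d]
dTd => dsTsd   [T → s T s]
dsTsd => dssTssd   [T → s T s]
dssTssd => dsssTsssd   [T → s T s]
dsssTsssd => dssssTssssd   [T → s T s]
dssssTssssd => dsssssTsssssd   [T → s T s]
dsssssTsssssd => dsssssdTdsssssd   [T → d T d]
dsssssdTdsssssd => dsssssddTddsssssd   [T → d T d]
dsssssddTddsssssd => dsssssddddsssssd   [T → ε]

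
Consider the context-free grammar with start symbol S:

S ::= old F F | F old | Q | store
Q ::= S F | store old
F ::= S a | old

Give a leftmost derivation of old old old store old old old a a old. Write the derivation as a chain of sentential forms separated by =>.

S => old F F => old S a F => old old F F a F => old old old F a F => old old old S a a F => old old old Q a a F => old old old S F a a F => old old old Q F a a F => old old old S F F a a F => old old old Q F F a a F => old old old store old F F a a F => old old old store old old F a a F => old old old store old old old a a F => old old old store old old old a a old

S => old F F   [S ::= old F F]
old F F => old S a F   [F ::= S a]
old S a F => old old F F a F   [S ::= old F F]
old old F F a F => old old old F a F   [F ::= old]
old old old F a F => old old old S a a F   [F ::= S a]
old old old S a a F => old old old Q a a F   [S ::= Q]
old old old Q a a F => old old old S F a a F   [Q ::= S F]
old old old S F a a F => old old old Q F a a F   [S ::= Q]
old old old Q F a a F => old old old S F F a a F   [Q ::= S F]
old old old S F F a a F => old old old Q F F a a F   [S ::= Q]
old old old Q F F a a F => old old old store old F F a a F   [Q ::= store old]
old old old store old F F a a F => old old old store old old F a a F   [F ::= old]
old old old store old old F a a F => old old old store old old old a a F   [F ::= old]
old old old store old old old a a F => old old old store old old old a a old   [F ::= old]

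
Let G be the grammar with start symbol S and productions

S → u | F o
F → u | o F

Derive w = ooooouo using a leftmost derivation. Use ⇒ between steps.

S ⇒ Fo   [S → F o]
Fo ⇒ oFo   [F → o F]
oFo ⇒ ooFo   [F → o F]
ooFo ⇒ oooFo   [F → o F]
oooFo ⇒ ooooFo   [F → o F]
ooooFo ⇒ oooooFo   [F → o F]
oooooFo ⇒ ooooouo   [F → u]

S⇒Fo⇒oFo⇒ooFo⇒oooFo⇒ooooFo⇒oooooFo⇒ooooouo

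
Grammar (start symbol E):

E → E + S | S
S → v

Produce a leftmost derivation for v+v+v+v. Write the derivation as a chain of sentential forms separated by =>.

E=>E+S=>E+S+S=>E+S+S+S=>S+S+S+S=>v+S+S+S=>v+v+S+S=>v+v+v+S=>v+v+v+v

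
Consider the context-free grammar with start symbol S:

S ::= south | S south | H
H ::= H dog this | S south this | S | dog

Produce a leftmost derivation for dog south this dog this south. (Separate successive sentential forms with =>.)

S => S south => H south => H dog this south => S south this dog this south => H south this dog this south => dog south this dog this south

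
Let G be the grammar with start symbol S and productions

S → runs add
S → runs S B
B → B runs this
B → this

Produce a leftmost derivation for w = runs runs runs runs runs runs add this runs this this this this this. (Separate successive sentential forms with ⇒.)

S ⇒ runs S B ⇒ runs runs S B B ⇒ runs runs runs S B B B ⇒ runs runs runs runs S B B B B ⇒ runs runs runs runs runs S B B B B B ⇒ runs runs runs runs runs runs add B B B B B ⇒ runs runs runs runs runs runs add B runs this B B B B ⇒ runs runs runs runs runs runs add this runs this B B B B ⇒ runs runs runs runs runs runs add this runs this this B B B ⇒ runs runs runs runs runs runs add this runs this this this B B ⇒ runs runs runs runs runs runs add this runs this this this this B ⇒ runs runs runs runs runs runs add this runs this this this this this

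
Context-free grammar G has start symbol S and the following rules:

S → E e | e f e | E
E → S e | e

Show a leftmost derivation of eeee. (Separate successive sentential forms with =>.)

S => E   [S → E]
E => Se   [E → S e]
Se => Ee   [S → E]
Ee => See   [E → S e]
See => Eeee   [S → E e]
Eeee => eeee   [E → e]

S => E => Se => Ee => See => Eeee => eeee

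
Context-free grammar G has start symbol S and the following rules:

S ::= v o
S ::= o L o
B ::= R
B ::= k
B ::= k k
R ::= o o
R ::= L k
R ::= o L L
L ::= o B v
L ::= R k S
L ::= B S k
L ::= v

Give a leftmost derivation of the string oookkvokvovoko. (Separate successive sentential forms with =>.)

S=>oLo=>oBSko=>oRSko=>ooLLSko=>oooBvLSko=>oookkvLSko=>oookkvoBvSko=>oookkvokvSko=>oookkvokvoLoko=>oookkvokvovoko

S => oLo   [S ::= o L o]
oLo => oBSko   [L ::= B S k]
oBSko => oRSko   [B ::= R]
oRSko => ooLLSko   [R ::= o L L]
ooLLSko => oooBvLSko   [L ::= o B v]
oooBvLSko => oookkvLSko   [B ::= k k]
oookkvLSko => oookkvoBvSko   [L ::= o B v]
oookkvoBvSko => oookkvokvSko   [B ::= k]
oookkvokvSko => oookkvokvoLoko   [S ::= o L o]
oookkvokvoLoko => oookkvokvovoko   [L ::= v]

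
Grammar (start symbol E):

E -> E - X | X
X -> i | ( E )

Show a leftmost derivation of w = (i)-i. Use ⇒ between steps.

E ⇒ E-X ⇒ X-X ⇒ (E)-X ⇒ (X)-X ⇒ (i)-X ⇒ (i)-i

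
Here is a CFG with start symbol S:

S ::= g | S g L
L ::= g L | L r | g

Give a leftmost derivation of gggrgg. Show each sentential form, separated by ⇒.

S⇒SgL⇒SgLgL⇒ggLgL⇒ggLrgL⇒gggrgL⇒gggrgg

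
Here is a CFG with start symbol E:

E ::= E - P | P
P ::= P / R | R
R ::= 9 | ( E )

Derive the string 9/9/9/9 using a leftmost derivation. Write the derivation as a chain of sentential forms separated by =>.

E => P => P/R => P/R/R => P/R/R/R => R/R/R/R => 9/R/R/R => 9/9/R/R => 9/9/9/R => 9/9/9/9

E => P   [E ::= P]
P => P/R   [P ::= P / R]
P/R => P/R/R   [P ::= P / R]
P/R/R => P/R/R/R   [P ::= P / R]
P/R/R/R => R/R/R/R   [P ::= R]
R/R/R/R => 9/R/R/R   [R ::= 9]
9/R/R/R => 9/9/R/R   [R ::= 9]
9/9/R/R => 9/9/9/R   [R ::= 9]
9/9/9/R => 9/9/9/9   [R ::= 9]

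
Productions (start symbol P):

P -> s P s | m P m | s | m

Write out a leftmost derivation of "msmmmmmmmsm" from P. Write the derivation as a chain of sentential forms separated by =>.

P => mPm   [P -> m P m]
mPm => msPsm   [P -> s P s]
msPsm => msmPmsm   [P -> m P m]
msmPmsm => msmmPmmsm   [P -> m P m]
msmmPmmsm => msmmmPmmmsm   [P -> m P m]
msmmmPmmmsm => msmmmmmmmsm   [P -> m]

P => mPm => msPsm => msmPmsm => msmmPmmsm => msmmmPmmmsm => msmmmmmmmsm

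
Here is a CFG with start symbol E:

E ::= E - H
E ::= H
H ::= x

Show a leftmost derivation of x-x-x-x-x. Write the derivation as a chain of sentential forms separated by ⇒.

E ⇒ E-H ⇒ E-H-H ⇒ E-H-H-H ⇒ E-H-H-H-H ⇒ H-H-H-H-H ⇒ x-H-H-H-H ⇒ x-x-H-H-H ⇒ x-x-x-H-H ⇒ x-x-x-x-H ⇒ x-x-x-x-x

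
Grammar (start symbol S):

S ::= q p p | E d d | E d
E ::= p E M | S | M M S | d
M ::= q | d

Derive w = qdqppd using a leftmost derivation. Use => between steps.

S => Ed => MMSd => qMSd => qdSd => qdqppd

S => Ed   [S ::= E d]
Ed => MMSd   [E ::= M M S]
MMSd => qMSd   [M ::= q]
qMSd => qdSd   [M ::= d]
qdSd => qdqppd   [S ::= q p p]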